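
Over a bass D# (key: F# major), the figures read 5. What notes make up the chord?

D#, F#, A#

The written figures 5 are shorthand for 5/3: the 3 is implied.
A third above D# in this key is F#.
A fifth above D# in this key is A#.
Together with the bass D#, this spells D# minor in root position.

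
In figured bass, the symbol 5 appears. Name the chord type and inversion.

5 is shorthand for 5/3.
Intervals of 5/3 above the bass form a triad; the bass is the root, so this is root position.

triad, root position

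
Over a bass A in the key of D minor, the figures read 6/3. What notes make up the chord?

A third above A in this key is C.
A sixth above A in this key is F.
Together with the bass A, this spells F major in first inversion.

A, C, F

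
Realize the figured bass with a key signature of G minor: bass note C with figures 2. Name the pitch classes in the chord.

C, D, F, A

The written figures 2 are shorthand for 6/4/2: the 6/4 are implied.
A second above C in this key is D.
A fourth above C in this key is F.
A sixth above C in this key is A.
Together with the bass C, this spells D minor seventh in third inversion.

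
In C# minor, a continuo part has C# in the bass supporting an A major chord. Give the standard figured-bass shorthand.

C# is the third of A major, so the chord is in first inversion.
A triad in first inversion is figured 6/3, conventionally abbreviated 6.

6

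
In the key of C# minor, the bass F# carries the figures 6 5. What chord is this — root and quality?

D# half-diminished seventh

The figures 6 5 indicate a seventh chord in first inversion.
In first inversion the root lies a sixth above the bass: a sixth above F# in C# minor is D#.
The chord tones are F#, A, C#, D#, giving D# half-diminished seventh.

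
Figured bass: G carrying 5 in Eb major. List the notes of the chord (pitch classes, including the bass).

G, Bb, D

The written figures 5 are shorthand for 5/3: the 3 is implied.
A third above G in this key is Bb.
A fifth above G in this key is D.
Together with the bass G, this spells G minor in root position.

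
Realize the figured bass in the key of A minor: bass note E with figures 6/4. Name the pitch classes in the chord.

E, A, C

A fourth above E in this key is A.
A sixth above E in this key is C.
Together with the bass E, this spells A minor in second inversion.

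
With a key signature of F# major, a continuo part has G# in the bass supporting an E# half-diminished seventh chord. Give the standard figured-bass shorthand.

6/5

G# is the third of E# half-diminished seventh, so the chord is in first inversion.
A seventh chord in first inversion is figured 6/5/3, conventionally abbreviated 6/5.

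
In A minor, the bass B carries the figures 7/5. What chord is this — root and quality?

B half-diminished seventh

The figures 7/5 indicate a seventh chord in root position.
In root position the bass is the root, so the root is B.
The chord tones are B, D, F, A, giving B half-diminished seventh.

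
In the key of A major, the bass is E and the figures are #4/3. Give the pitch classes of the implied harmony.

The written figures #4/3 are shorthand for 6/4/3: the 6 is implied.
A third above E in this key is G#.
A fourth above E in this key is A, raised to A# by the sharp.
A sixth above E in this key is C#.
Together with the bass E, this spells A# half-diminished seventh in second inversion.

E, G#, A#, C#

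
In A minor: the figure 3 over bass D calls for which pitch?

F

Counting 2 letter steps above D lands on F; in A minor, that letter is F.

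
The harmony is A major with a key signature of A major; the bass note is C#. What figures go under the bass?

6

C# is the third of A major, so the chord is in first inversion.
A triad in first inversion is figured 6/3, conventionally abbreviated 6.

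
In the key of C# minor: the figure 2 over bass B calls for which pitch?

Counting 1 letter step above B lands on C; in C# minor, that letter is C#.

C#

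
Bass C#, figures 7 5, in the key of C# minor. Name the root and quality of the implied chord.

C# minor seventh

The figures 7 5 indicate a seventh chord in root position.
In root position the bass is the root, so the root is C#.
The chord tones are C#, E, G#, B, giving C# minor seventh.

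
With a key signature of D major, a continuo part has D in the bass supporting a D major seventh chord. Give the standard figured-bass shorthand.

D is the root of D major seventh, so the chord is in root position.
A seventh chord in root position is figured 7/5/3, conventionally abbreviated 7.

7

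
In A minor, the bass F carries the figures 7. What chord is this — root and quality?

F major seventh

The figures 7 indicate a seventh chord in root position.
In root position the bass is the root, so the root is F.
The chord tones are F, A, C, E, giving F major seventh.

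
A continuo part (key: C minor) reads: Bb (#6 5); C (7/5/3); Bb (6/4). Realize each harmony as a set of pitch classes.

Bb, D, F, G# | C, Eb, G, Bb | Bb, Eb, G

Bb (#6/5/3): Bb, D, F, G#.
C (7/5/3): C, Eb, G, Bb.
Bb (6/4): Bb, Eb, G.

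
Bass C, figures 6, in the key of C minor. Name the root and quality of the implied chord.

The figures 6 indicate a triad in first inversion.
In first inversion the root lies a sixth above the bass: a sixth above C in C minor is Ab.
The chord tones are C, Eb, Ab, giving Ab major.

Ab major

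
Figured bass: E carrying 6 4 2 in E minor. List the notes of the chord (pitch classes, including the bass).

E, F#, A, C

A second above E in this key is F#.
A fourth above E in this key is A.
A sixth above E in this key is C.
Together with the bass E, this spells F# half-diminished seventh in third inversion.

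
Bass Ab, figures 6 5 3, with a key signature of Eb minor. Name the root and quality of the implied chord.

The figures 6 5 3 indicate a seventh chord in first inversion.
In first inversion the root lies a sixth above the bass: a sixth above Ab in Eb minor is F.
The chord tones are Ab, Cb, Eb, F, giving F half-diminished seventh.

F half-diminished seventh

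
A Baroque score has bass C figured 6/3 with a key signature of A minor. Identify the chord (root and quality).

The figures 6/3 indicate a triad in first inversion.
In first inversion the root lies a sixth above the bass: a sixth above C in A minor is A.
The chord tones are C, E, A, giving A minor.

A minor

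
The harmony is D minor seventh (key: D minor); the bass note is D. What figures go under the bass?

7

D is the root of D minor seventh, so the chord is in root position.
A seventh chord in root position is figured 7/5/3, conventionally abbreviated 7.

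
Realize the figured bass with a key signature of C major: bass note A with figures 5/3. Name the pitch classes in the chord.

A third above A in this key is C.
A fifth above A in this key is E.
Together with the bass A, this spells A minor in root position.

A, C, E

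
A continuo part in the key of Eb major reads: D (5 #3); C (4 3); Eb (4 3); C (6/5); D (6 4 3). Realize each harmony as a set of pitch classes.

D (5/#3): D, F#, Ab.
C (6/4/3): C, Eb, F, Ab.
Eb (6/4/3): Eb, G, Ab, C.
C (6/5/3): C, Eb, G, Ab.
D (6/4/3): D, F, G, Bb.

D, F#, Ab | C, Eb, F, Ab | Eb, G, Ab, C | C, Eb, G, Ab | D, F, G, Bb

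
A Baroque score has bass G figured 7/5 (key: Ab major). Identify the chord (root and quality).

The figures 7/5 indicate a seventh chord in root position.
In root position the bass is the root, so the root is G.
The chord tones are G, Bb, Db, F, giving G half-diminished seventh.

G half-diminished seventh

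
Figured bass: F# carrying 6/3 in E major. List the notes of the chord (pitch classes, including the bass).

F#, A, D#

A third above F# in this key is A.
A sixth above F# in this key is D#.
Together with the bass F#, this spells D# diminished in first inversion.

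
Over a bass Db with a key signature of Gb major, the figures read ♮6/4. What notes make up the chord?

A fourth above Db in this key is Gb.
A sixth above Db in this key is Bb, made natural (B) by the ♮ figure.

Db, Gb, B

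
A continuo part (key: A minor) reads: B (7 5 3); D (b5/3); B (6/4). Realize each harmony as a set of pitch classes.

B (7/5/3): B, D, F, A.
D (b5/3): D, F, Ab.
B (6/4): B, E, G.

B, D, F, A | D, F, Ab | B, E, G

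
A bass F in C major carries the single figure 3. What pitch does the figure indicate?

Counting 2 letter steps above F lands on A; in C major, that letter is A.

A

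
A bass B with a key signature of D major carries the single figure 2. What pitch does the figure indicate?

Counting 1 letter step above B lands on C; in D major, that letter is C#.

C#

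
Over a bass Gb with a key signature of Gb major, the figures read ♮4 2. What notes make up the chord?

The written figures ♮4 2 are shorthand for 6/4/2: the 6 is implied.
A second above Gb in this key is Ab.
A fourth above Gb in this key is Cb, made natural (C) by the ♮ figure.
A sixth above Gb in this key is Eb.
Together with the bass Gb, this spells Ab dominant seventh in third inversion.

Gb, Ab, C, Eb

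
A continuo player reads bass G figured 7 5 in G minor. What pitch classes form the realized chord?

The written figures 7 5 are shorthand for 7/5/3: the 3 is implied.
A third above G in this key is Bb.
A fifth above G in this key is D.
A seventh above G in this key is F.
Together with the bass G, this spells G minor seventh in root position.

G, Bb, D, F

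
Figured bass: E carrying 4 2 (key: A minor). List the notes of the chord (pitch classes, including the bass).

E, F, A, C

The written figures 4 2 are shorthand for 6/4/2: the 6 is implied.
A second above E in this key is F.
A fourth above E in this key is A.
A sixth above E in this key is C.
Together with the bass E, this spells F major seventh in third inversion.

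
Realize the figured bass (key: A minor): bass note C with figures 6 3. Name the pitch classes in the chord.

A third above C in this key is E.
A sixth above C in this key is A.
Together with the bass C, this spells A minor in first inversion.

C, E, A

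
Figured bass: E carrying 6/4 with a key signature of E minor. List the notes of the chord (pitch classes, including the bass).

E, A, C

A fourth above E in this key is A.
A sixth above E in this key is C.
Together with the bass E, this spells A minor in second inversion.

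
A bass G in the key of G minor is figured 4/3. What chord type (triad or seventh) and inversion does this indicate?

seventh chord, second inversion

4/3 is shorthand for 6/4/3.
Intervals of 6/4/3 above the bass form a seventh chord; the bass is the fifth, so this is second inversion.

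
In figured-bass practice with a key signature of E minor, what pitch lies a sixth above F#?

D

Counting 5 letter steps above F# lands on D; in E minor, that letter is D.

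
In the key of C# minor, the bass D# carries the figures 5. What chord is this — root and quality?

The figures 5 indicate a triad in root position.
In root position the bass is the root, so the root is D#.
The chord tones are D#, F#, A, giving D# diminished.

D# diminished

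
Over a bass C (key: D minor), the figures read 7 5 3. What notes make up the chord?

C, E, G, Bb

A third above C in this key is E.
A fifth above C in this key is G.
A seventh above C in this key is Bb.
Together with the bass C, this spells C dominant seventh in root position.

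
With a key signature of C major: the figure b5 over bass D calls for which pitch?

Counting 4 letter steps above D lands on A; in C major, that letter is A.
The b5 figure lowers it a semitone, giving Ab.

Ab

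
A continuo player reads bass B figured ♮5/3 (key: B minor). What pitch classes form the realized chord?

B, D, F

A third above B in this key is D.
A fifth above B in this key is F#, made natural (F) by the ♮ figure.
Together with the bass B, this spells B diminished in root position.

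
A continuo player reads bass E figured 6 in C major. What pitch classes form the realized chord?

The written figures 6 are shorthand for 6/3: the 3 is implied.
A third above E in this key is G.
A sixth above E in this key is C.
Together with the bass E, this spells C major in first inversion.

E, G, C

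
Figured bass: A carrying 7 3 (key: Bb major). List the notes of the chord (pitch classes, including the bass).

The written figures 7 3 are shorthand for 7/5/3: the 5 is implied.
A third above A in this key is C.
A fifth above A in this key is Eb.
A seventh above A in this key is G.
Together with the bass A, this spells A half-diminished seventh in root position.

A, C, Eb, G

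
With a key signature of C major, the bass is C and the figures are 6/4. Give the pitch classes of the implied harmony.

A fourth above C in this key is F.
A sixth above C in this key is A.
Together with the bass C, this spells F major in second inversion.

C, F, A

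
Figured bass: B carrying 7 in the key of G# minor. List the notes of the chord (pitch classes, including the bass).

The written figures 7 are shorthand for 7/5/3: the 5/3 are implied.
A third above B in this key is D#.
A fifth above B in this key is F#.
A seventh above B in this key is A#.
Together with the bass B, this spells B major seventh in root position.

B, D#, F#, A#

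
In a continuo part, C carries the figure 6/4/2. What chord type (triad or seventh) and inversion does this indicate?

Intervals of 6/4/2 above the bass form a seventh chord; the bass is the seventh, so this is third inversion.

seventh chord, third inversion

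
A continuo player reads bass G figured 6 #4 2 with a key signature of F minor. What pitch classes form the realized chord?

G, Ab, C#, Eb

A second above G in this key is Ab.
A fourth above G in this key is C, raised to C# by the sharp.
A sixth above G in this key is Eb.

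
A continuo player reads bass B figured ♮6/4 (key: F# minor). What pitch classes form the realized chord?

B, E, G

A fourth above B in this key is E.
A sixth above B in this key is G#, made natural (G) by the ♮ figure.
Together with the bass B, this spells E minor in second inversion.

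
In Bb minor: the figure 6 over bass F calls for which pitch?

Db

Counting 5 letter steps above F lands on D; in Bb minor, that letter is Db.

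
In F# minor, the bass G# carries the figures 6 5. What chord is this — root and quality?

The figures 6 5 indicate a seventh chord in first inversion.
In first inversion the root lies a sixth above the bass: a sixth above G# in F# minor is E.
The chord tones are G#, B, D, E, giving E dominant seventh.

E dominant seventh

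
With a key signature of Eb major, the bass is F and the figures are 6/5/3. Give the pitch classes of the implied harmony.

A third above F in this key is Ab.
A fifth above F in this key is C.
A sixth above F in this key is D.
Together with the bass F, this spells D half-diminished seventh in first inversion.

F, Ab, C, D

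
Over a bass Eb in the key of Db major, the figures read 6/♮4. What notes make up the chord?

Eb, A, C

A fourth above Eb in this key is Ab, made natural (A) by the ♮ figure.
A sixth above Eb in this key is C.
Together with the bass Eb, this spells A diminished in second inversion.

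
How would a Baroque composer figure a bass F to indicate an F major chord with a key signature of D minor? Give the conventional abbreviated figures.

F is the root of F major, so the chord is in root position.
A triad in root position is figured 5/3, conventionally abbreviated (no figures — root-position triad).

no figures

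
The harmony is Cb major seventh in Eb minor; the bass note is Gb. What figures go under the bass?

4/3

Gb is the fifth of Cb major seventh, so the chord is in second inversion.
A seventh chord in second inversion is figured 6/4/3, conventionally abbreviated 4/3.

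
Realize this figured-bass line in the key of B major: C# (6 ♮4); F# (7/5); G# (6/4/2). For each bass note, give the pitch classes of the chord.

C#, F, A# | F#, A#, C#, E | G#, A#, C#, E

C# (6/♮4): C#, F, A#.
F# (7/5/3): F#, A#, C#, E.
G# (6/4/2): G#, A#, C#, E.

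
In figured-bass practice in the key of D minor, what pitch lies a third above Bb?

Counting 2 letter steps above Bb lands on D; in D minor, that letter is D.

D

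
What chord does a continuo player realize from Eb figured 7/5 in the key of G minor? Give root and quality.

Eb major seventh

The figures 7/5 indicate a seventh chord in root position.
In root position the bass is the root, so the root is Eb.
The chord tones are Eb, G, Bb, D, giving Eb major seventh.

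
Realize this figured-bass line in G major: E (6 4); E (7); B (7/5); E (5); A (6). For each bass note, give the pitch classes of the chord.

E (6/4): E, A, C.
E (7/5/3): E, G, B, D.
B (7/5/3): B, D, F#, A.
E (5/3): E, G, B.
A (6/3): A, C, F#.

E, A, C | E, G, B, D | B, D, F#, A | E, G, B | A, C, F#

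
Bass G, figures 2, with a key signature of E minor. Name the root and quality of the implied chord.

A minor seventh

The figures 2 indicate a seventh chord in third inversion.
In third inversion the root lies a second above the bass: a second above G in E minor is A.
The chord tones are G, A, C, E, giving A minor seventh.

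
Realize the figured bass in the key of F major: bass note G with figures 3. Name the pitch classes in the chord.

The written figures 3 are shorthand for 5/3: the 5 is implied.
A third above G in this key is Bb.
A fifth above G in this key is D.
Together with the bass G, this spells G minor in root position.

G, Bb, D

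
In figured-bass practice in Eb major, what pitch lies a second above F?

Counting 1 letter step above F lands on G; in Eb major, that letter is G.

G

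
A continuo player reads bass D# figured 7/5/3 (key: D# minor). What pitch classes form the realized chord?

A third above D# in this key is F#.
A fifth above D# in this key is A#.
A seventh above D# in this key is C#.
Together with the bass D#, this spells D# minor seventh in root position.

D#, F#, A#, C#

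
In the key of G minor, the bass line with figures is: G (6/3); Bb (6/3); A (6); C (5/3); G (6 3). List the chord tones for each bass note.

G (6/3): G, Bb, Eb.
Bb (6/3): Bb, D, G.
A (6/3): A, C, F.
C (5/3): C, Eb, G.
G (6/3): G, Bb, Eb.

G, Bb, Eb | Bb, D, G | A, C, F | C, Eb, G | G, Bb, Eb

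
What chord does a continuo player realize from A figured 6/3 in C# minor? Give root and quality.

The figures 6/3 indicate a triad in first inversion.
In first inversion the root lies a sixth above the bass: a sixth above A in C# minor is F#.
The chord tones are A, C#, F#, giving F# minor.

F# minor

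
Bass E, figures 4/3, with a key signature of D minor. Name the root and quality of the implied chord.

The figures 4/3 indicate a seventh chord in second inversion.
In second inversion the root lies a fourth above the bass: a fourth above E in D minor is A.
The chord tones are E, G, A, C, giving A minor seventh.

A minor seventh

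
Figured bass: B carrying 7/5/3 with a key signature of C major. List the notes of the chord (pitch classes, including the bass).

A third above B in this key is D.
A fifth above B in this key is F.
A seventh above B in this key is A.
Together with the bass B, this spells B half-diminished seventh in root position.

B, D, F, A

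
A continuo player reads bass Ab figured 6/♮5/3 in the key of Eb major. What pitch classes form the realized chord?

Ab, C, E, F

A third above Ab in this key is C.
A fifth above Ab in this key is Eb, made natural (E) by the ♮ figure.
A sixth above Ab in this key is F.
Together with the bass Ab, this spells F minor-major seventh in first inversion.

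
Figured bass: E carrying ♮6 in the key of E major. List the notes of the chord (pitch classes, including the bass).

E, G#, C

The written figures ♮6 are shorthand for 6/3: the 3 is implied.
A third above E in this key is G#.
A sixth above E in this key is C#, made natural (C) by the ♮ figure.
Together with the bass E, this spells C augmented in first inversion.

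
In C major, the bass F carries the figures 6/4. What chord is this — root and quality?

B diminished

The figures 6/4 indicate a triad in second inversion.
In second inversion the root lies a fourth above the bass: a fourth above F in C major is B.
The chord tones are F, B, D, giving B diminished.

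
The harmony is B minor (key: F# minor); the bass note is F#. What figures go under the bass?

6/4

F# is the fifth of B minor, so the chord is in second inversion.
A triad in second inversion is figured 6/4, conventionally abbreviated 6/4.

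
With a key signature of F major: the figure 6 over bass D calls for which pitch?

Bb

Counting 5 letter steps above D lands on B; in F major, that letter is Bb.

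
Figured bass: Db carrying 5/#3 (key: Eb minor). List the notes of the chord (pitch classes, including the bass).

Db, F#, Ab

A third above Db in this key is F, raised to F# by the sharp.
A fifth above Db in this key is Ab.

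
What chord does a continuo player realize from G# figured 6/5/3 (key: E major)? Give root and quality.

The figures 6/5/3 indicate a seventh chord in first inversion.
In first inversion the root lies a sixth above the bass: a sixth above G# in E major is E.
The chord tones are G#, B, D#, E, giving E major seventh.

E major seventh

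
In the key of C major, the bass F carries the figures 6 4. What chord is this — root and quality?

The figures 6 4 indicate a triad in second inversion.
In second inversion the root lies a fourth above the bass: a fourth above F in C major is B.
The chord tones are F, B, D, giving B diminished.

B diminished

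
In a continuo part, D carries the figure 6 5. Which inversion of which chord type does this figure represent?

seventh chord, first inversion

6 5 is shorthand for 6/5/3.
Intervals of 6/5/3 above the bass form a seventh chord; the bass is the third, so this is first inversion.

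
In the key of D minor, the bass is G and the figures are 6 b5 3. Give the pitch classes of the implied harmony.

G, Bb, Db, E

A third above G in this key is Bb.
A fifth above G in this key is D, lowered to Db by the flat.
A sixth above G in this key is E.
Together with the bass G, this spells E diminished seventh in first inversion.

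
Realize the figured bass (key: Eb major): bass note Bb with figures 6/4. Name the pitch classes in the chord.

Bb, Eb, G

A fourth above Bb in this key is Eb.
A sixth above Bb in this key is G.
Together with the bass Bb, this spells Eb major in second inversion.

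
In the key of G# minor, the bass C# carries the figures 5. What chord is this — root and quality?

The figures 5 indicate a triad in root position.
In root position the bass is the root, so the root is C#.
The chord tones are C#, E, G#, giving C# minor.

C# minor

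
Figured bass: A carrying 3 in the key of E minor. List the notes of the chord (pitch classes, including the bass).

The written figures 3 are shorthand for 5/3: the 5 is implied.
A third above A in this key is C.
A fifth above A in this key is E.
Together with the bass A, this spells A minor in root position.

A, C, E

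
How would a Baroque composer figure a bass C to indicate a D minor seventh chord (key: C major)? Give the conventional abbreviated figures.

4/2

C is the seventh of D minor seventh, so the chord is in third inversion.
A seventh chord in third inversion is figured 6/4/2, conventionally abbreviated 4/2.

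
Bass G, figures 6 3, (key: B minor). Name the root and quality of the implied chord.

The figures 6 3 indicate a triad in first inversion.
In first inversion the root lies a sixth above the bass: a sixth above G in B minor is E.
The chord tones are G, B, E, giving E minor.

E minor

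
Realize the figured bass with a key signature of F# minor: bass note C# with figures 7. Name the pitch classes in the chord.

C#, E, G#, B

The written figures 7 are shorthand for 7/5/3: the 5/3 are implied.
A third above C# in this key is E.
A fifth above C# in this key is G#.
A seventh above C# in this key is B.
Together with the bass C#, this spells C# minor seventh in root position.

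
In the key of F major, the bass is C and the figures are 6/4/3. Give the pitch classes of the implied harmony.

C, E, F, A

A third above C in this key is E.
A fourth above C in this key is F.
A sixth above C in this key is A.
Together with the bass C, this spells F major seventh in second inversion.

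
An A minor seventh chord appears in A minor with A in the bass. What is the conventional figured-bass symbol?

A is the root of A minor seventh, so the chord is in root position.
A seventh chord in root position is figured 7/5/3, conventionally abbreviated 7.

7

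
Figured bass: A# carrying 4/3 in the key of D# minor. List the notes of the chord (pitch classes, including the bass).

A#, C#, D#, F#

The written figures 4/3 are shorthand for 6/4/3: the 6 is implied.
A third above A# in this key is C#.
A fourth above A# in this key is D#.
A sixth above A# in this key is F#.
Together with the bass A#, this spells D# minor seventh in second inversion.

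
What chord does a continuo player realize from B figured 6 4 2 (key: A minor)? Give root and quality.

The figures 6 4 2 indicate a seventh chord in third inversion.
In third inversion the root lies a second above the bass: a second above B in A minor is C.
The chord tones are B, C, E, G, giving C major seventh.

C major seventh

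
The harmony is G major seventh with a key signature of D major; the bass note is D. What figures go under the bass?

4/3

D is the fifth of G major seventh, so the chord is in second inversion.
A seventh chord in second inversion is figured 6/4/3, conventionally abbreviated 4/3.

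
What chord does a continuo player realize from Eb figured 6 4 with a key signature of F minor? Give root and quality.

Ab major

The figures 6 4 indicate a triad in second inversion.
In second inversion the root lies a fourth above the bass: a fourth above Eb in F minor is Ab.
The chord tones are Eb, Ab, C, giving Ab major.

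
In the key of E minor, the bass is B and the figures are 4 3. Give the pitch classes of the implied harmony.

The written figures 4 3 are shorthand for 6/4/3: the 6 is implied.
A third above B in this key is D.
A fourth above B in this key is E.
A sixth above B in this key is G.
Together with the bass B, this spells E minor seventh in second inversion.

B, D, E, G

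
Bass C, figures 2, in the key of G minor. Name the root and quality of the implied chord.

D minor seventh

The figures 2 indicate a seventh chord in third inversion.
In third inversion the root lies a second above the bass: a second above C in G minor is D.
The chord tones are C, D, F, A, giving D minor seventh.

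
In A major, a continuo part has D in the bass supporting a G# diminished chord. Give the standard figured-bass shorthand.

6/4

D is the fifth of G# diminished, so the chord is in second inversion.
A triad in second inversion is figured 6/4, conventionally abbreviated 6/4.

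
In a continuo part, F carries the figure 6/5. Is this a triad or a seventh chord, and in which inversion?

seventh chord, first inversion

6/5 is shorthand for 6/5/3.
Intervals of 6/5/3 above the bass form a seventh chord; the bass is the third, so this is first inversion.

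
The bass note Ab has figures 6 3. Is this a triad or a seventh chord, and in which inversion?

Intervals of 6/3 above the bass form a triad; the bass is the third, so this is first inversion.

triad, first inversion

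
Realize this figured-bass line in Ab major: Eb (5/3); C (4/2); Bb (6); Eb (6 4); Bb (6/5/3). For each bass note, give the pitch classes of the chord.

Eb (5/3): Eb, G, Bb.
C (6/4/2): C, Db, F, Ab.
Bb (6/3): Bb, Db, G.
Eb (6/4): Eb, Ab, C.
Bb (6/5/3): Bb, Db, F, G.

Eb, G, Bb | C, Db, F, Ab | Bb, Db, G | Eb, Ab, C | Bb, Db, F, G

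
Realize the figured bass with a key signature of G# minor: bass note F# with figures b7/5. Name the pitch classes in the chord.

F#, A#, C#, Eb

The written figures b7/5 are shorthand for 7/5/3: the 3 is implied.
A third above F# in this key is A#.
A fifth above F# in this key is C#.
A seventh above F# in this key is E, lowered to Eb by the flat.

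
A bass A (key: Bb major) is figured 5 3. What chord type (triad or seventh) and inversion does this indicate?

triad, root position

Intervals of 5/3 above the bass form a triad; the bass is the root, so this is root position.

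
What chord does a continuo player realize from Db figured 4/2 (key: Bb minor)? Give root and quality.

Eb minor seventh

The figures 4/2 indicate a seventh chord in third inversion.
In third inversion the root lies a second above the bass: a second above Db in Bb minor is Eb.
The chord tones are Db, Eb, Gb, Bb, giving Eb minor seventh.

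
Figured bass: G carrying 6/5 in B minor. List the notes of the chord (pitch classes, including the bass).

G, B, D, E

The written figures 6/5 are shorthand for 6/5/3: the 3 is implied.
A third above G in this key is B.
A fifth above G in this key is D.
A sixth above G in this key is E.
Together with the bass G, this spells E minor seventh in first inversion.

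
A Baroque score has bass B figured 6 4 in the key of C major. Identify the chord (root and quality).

The figures 6 4 indicate a triad in second inversion.
In second inversion the root lies a fourth above the bass: a fourth above B in C major is E.
The chord tones are B, E, G, giving E minor.

E minor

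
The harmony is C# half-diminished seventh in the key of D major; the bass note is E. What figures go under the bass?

6/5

E is the third of C# half-diminished seventh, so the chord is in first inversion.
A seventh chord in first inversion is figured 6/5/3, conventionally abbreviated 6/5.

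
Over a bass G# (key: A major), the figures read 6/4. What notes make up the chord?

A fourth above G# in this key is C#.
A sixth above G# in this key is E.
Together with the bass G#, this spells C# minor in second inversion.

G#, C#, E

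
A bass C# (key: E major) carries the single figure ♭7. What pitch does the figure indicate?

Counting 6 letter steps above C# lands on B; in E major, that letter is B.
The b7 figure lowers it a semitone, giving Bb.

Bb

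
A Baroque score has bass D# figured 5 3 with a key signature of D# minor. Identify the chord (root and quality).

D# minor

The figures 5 3 indicate a triad in root position.
In root position the bass is the root, so the root is D#.
The chord tones are D#, F#, A#, giving D# minor.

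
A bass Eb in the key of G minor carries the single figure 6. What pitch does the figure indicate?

C

Counting 5 letter steps above Eb lands on C; in G minor, that letter is C.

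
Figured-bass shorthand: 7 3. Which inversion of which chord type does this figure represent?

seventh chord, root position

7 3 is shorthand for 7/5/3.
Intervals of 7/5/3 above the bass form a seventh chord; the bass is the root, so this is root position.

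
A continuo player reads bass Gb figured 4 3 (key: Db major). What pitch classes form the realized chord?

Gb, Bb, C, Eb

The written figures 4 3 are shorthand for 6/4/3: the 6 is implied.
A third above Gb in this key is Bb.
A fourth above Gb in this key is C.
A sixth above Gb in this key is Eb.
Together with the bass Gb, this spells C half-diminished seventh in second inversion.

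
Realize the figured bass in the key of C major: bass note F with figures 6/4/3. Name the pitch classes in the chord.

F, A, B, D

A third above F in this key is A.
A fourth above F in this key is B.
A sixth above F in this key is D.
Together with the bass F, this spells B half-diminished seventh in second inversion.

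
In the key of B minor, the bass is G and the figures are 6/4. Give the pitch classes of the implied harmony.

A fourth above G in this key is C#.
A sixth above G in this key is E.
Together with the bass G, this spells C# diminished in second inversion.

G, C#, E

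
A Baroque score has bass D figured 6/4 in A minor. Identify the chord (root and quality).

The figures 6/4 indicate a triad in second inversion.
In second inversion the root lies a fourth above the bass: a fourth above D in A minor is G.
The chord tones are D, G, B, giving G major.

G major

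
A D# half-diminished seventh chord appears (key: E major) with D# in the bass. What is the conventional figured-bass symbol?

D# is the root of D# half-diminished seventh, so the chord is in root position.
A seventh chord in root position is figured 7/5/3, conventionally abbreviated 7.

7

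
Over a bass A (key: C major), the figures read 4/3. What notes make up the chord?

A, C, D, F

The written figures 4/3 are shorthand for 6/4/3: the 6 is implied.
A third above A in this key is C.
A fourth above A in this key is D.
A sixth above A in this key is F.
Together with the bass A, this spells D minor seventh in second inversion.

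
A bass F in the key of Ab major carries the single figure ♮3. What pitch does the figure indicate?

A

Counting 2 letter steps above F lands on A; in Ab major, that letter is Ab.
The ♮3 figure makes it natural, giving A.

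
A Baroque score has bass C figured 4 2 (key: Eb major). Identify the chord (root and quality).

D half-diminished seventh

The figures 4 2 indicate a seventh chord in third inversion.
In third inversion the root lies a second above the bass: a second above C in Eb major is D.
The chord tones are C, D, F, Ab, giving D half-diminished seventh.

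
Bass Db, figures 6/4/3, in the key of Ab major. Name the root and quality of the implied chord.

G half-diminished seventh

The figures 6/4/3 indicate a seventh chord in second inversion.
In second inversion the root lies a fourth above the bass: a fourth above Db in Ab major is G.
The chord tones are Db, F, G, Bb, giving G half-diminished seventh.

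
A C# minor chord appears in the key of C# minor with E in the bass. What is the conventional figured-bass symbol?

E is the third of C# minor, so the chord is in first inversion.
A triad in first inversion is figured 6/3, conventionally abbreviated 6.

6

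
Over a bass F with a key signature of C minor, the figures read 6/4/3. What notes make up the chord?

A third above F in this key is Ab.
A fourth above F in this key is Bb.
A sixth above F in this key is D.
Together with the bass F, this spells Bb dominant seventh in second inversion.

F, Ab, Bb, D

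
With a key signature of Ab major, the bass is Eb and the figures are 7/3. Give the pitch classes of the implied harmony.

Eb, G, Bb, Db

The written figures 7/3 are shorthand for 7/5/3: the 5 is implied.
A third above Eb in this key is G.
A fifth above Eb in this key is Bb.
A seventh above Eb in this key is Db.
Together with the bass Eb, this spells Eb dominant seventh in root position.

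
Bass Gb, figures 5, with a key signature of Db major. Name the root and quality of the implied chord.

The figures 5 indicate a triad in root position.
In root position the bass is the root, so the root is Gb.
The chord tones are Gb, Bb, Db, giving Gb major.

Gb major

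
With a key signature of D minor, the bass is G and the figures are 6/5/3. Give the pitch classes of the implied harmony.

G, Bb, D, E

A third above G in this key is Bb.
A fifth above G in this key is D.
A sixth above G in this key is E.
Together with the bass G, this spells E half-diminished seventh in first inversion.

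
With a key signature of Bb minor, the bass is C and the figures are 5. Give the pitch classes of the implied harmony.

C, Eb, Gb

The written figures 5 are shorthand for 5/3: the 3 is implied.
A third above C in this key is Eb.
A fifth above C in this key is Gb.
Together with the bass C, this spells C diminished in root position.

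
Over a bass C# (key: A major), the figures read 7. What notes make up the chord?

The written figures 7 are shorthand for 7/5/3: the 5/3 are implied.
A third above C# in this key is E.
A fifth above C# in this key is G#.
A seventh above C# in this key is B.
Together with the bass C#, this spells C# minor seventh in root position.

C#, E, G#, B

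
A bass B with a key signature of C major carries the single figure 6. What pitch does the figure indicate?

Counting 5 letter steps above B lands on G; in C major, that letter is G.

G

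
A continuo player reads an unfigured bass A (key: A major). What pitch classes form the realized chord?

An unfigured bass implies 5/3.
A third above A in this key is C#.
A fifth above A in this key is E.
Together with the bass A, this spells A major in root position.

A, C#, E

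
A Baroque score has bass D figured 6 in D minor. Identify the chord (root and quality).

The figures 6 indicate a triad in first inversion.
In first inversion the root lies a sixth above the bass: a sixth above D in D minor is Bb.
The chord tones are D, F, Bb, giving Bb major.

Bb major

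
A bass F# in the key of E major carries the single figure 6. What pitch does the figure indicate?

Counting 5 letter steps above F# lands on D; in E major, that letter is D#.

D#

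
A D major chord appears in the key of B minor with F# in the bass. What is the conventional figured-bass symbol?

6

F# is the third of D major, so the chord is in first inversion.
A triad in first inversion is figured 6/3, conventionally abbreviated 6.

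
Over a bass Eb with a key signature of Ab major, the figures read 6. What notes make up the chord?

The written figures 6 are shorthand for 6/3: the 3 is implied.
A third above Eb in this key is G.
A sixth above Eb in this key is C.
Together with the bass Eb, this spells C minor in first inversion.

Eb, G, C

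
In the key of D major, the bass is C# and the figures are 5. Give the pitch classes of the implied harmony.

C#, E, G

The written figures 5 are shorthand for 5/3: the 3 is implied.
A third above C# in this key is E.
A fifth above C# in this key is G.
Together with the bass C#, this spells C# diminished in root position.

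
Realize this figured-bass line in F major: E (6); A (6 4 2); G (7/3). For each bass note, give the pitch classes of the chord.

E, G, C | A, Bb, D, F | G, Bb, D, F

E (6/3): E, G, C.
A (6/4/2): A, Bb, D, F.
G (7/5/3): G, Bb, D, F.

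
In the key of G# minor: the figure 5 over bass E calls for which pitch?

B

Counting 4 letter steps above E lands on B; in G# minor, that letter is B.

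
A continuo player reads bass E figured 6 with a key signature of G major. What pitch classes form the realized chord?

The written figures 6 are shorthand for 6/3: the 3 is implied.
A third above E in this key is G.
A sixth above E in this key is C.
Together with the bass E, this spells C major in first inversion.

E, G, C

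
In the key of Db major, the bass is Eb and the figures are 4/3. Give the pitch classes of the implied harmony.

The written figures 4/3 are shorthand for 6/4/3: the 6 is implied.
A third above Eb in this key is Gb.
A fourth above Eb in this key is Ab.
A sixth above Eb in this key is C.
Together with the bass Eb, this spells Ab dominant seventh in second inversion.

Eb, Gb, Ab, C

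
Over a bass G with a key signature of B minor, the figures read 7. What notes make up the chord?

The written figures 7 are shorthand for 7/5/3: the 5/3 are implied.
A third above G in this key is B.
A fifth above G in this key is D.
A seventh above G in this key is F#.
Together with the bass G, this spells G major seventh in root position.

G, B, D, F#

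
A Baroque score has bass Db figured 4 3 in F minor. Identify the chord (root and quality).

G half-diminished seventh

The figures 4 3 indicate a seventh chord in second inversion.
In second inversion the root lies a fourth above the bass: a fourth above Db in F minor is G.
The chord tones are Db, F, G, Bb, giving G half-diminished seventh.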